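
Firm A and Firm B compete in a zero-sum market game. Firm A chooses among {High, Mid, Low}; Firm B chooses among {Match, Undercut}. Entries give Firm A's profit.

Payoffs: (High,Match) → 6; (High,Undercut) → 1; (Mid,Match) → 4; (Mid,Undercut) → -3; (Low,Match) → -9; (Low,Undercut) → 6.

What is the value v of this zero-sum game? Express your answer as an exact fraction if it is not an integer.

Row minima: High → 1, Mid → -3, Low → -9; maximin = 1.
Column maxima: Match → 6, Undercut → 6; minimax = 6.
1 ≠ 6, so there is no saddle point; optimal play is mixed.
Mid is strictly dominated by High, so Firm A never plays it.
On the remaining 2×2 (High, Low vs Match, Undercut):
Let Firm A play High with probability p. Expected payoff against Match: 6p + (-9)(1−p) = 15p − 9; against Undercut: 1p + 6(1−p) = −5p + 6.
Setting these equal: 15p − 9 = −5p + 6 ⇒ 20p = 15 ⇒ p = 3/4, and the value is (15)·(3/4) − 9 = 9/4.
For Firm B: with q = P(Match), equating High's and Low's payoffs gives 5q + 1 = −15q + 6 ⇒ q = 1/4.

9/4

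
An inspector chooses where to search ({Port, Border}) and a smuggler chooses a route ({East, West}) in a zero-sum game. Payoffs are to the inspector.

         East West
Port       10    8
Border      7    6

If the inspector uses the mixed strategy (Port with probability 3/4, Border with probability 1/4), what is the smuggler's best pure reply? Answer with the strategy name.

West

If the smuggler plays East, the inspector's expected payoff is (3/4)·10 + (1/4)·7 = 37/4.
If the smuggler plays West, the inspector's expected payoff is (3/4)·8 + (1/4)·6 = 15/2.
The smuggler minimizes the inspector's payoff; the smallest is 15/2, so the best response is West.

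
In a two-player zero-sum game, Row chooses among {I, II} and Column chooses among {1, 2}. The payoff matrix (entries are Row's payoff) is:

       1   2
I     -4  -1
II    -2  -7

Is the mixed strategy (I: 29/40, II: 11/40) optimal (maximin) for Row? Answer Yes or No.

No

Against 1 this mix gives (29/40)·(-4) + (11/40)·(-2) = -69/20.
Against 2 this mix gives (29/40)·(-1) + (11/40)·(-7) = -53/20.
Column will play 1, holding Row to -69/20. Shifting weight toward the row that does better against 1 would raise this floor (the equalizing mix achieves -13/4 against both 1 and 2), so the proposed strategy is not optimal.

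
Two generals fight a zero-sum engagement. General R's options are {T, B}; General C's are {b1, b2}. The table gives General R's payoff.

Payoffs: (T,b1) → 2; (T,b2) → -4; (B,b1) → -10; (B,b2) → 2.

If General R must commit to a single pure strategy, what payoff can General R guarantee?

-4

Row minima: T → -4, B → -10.
The best of these is -4.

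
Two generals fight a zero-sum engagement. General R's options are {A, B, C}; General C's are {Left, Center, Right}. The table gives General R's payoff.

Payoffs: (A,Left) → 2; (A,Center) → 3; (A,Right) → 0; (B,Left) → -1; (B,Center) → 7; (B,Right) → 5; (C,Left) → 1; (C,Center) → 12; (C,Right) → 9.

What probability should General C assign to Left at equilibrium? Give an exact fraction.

Row minima: A → 0, B → -1, C → 1; maximin = 1.
Column maxima: Left → 2, Center → 12, Right → 9; minimax = 2.
1 ≠ 2, so there is no saddle point; optimal play is mixed.
B is strictly dominated by C, so General R never plays it.
Center is strictly dominated by Left (it gives General R strictly more in every row), so General C never plays it.
On the remaining 2×2 (A, C vs Left, Right):
Let General R play A with probability p. Expected payoff against Left: 2p + 1(1−p) = p + 1; against Right: 0p + 9(1−p) = −9p + 9.
Setting these equal: p + 1 = −9p + 9 ⇒ 10p = 8 ⇒ p = 4/5, and the value is (1)·(4/5) + 1 = 9/5.
For General C: with q = P(Left), equating A's and C's payoffs gives 2q = −8q + 9 ⇒ q = 9/10.

9/10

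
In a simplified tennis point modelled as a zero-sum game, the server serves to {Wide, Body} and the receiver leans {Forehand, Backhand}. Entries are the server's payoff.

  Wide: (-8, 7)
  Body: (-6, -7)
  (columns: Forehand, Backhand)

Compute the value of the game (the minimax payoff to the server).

-49/8

Row minima: Wide → -8, Body → -7; maximin = -7.
Column maxima: Forehand → -6, Backhand → 7; minimax = -6.
-7 ≠ -6, so there is no saddle point; optimal play is mixed.
Let the server play Wide with probability p. Expected payoff against Forehand: (-8)p + (-6)(1−p) = −2p − 6; against Backhand: 7p + (-7)(1−p) = 14p − 7.
Setting these equal: −2p − 6 = 14p − 7 ⇒ −16p = -1 ⇒ p = 1/16, and the value is (-2)·(1/16) − 6 = -49/8.
For the receiver: with q = P(Forehand), equating Wide's and Body's payoffs gives −15q + 7 = q − 7 ⇒ q = 7/8.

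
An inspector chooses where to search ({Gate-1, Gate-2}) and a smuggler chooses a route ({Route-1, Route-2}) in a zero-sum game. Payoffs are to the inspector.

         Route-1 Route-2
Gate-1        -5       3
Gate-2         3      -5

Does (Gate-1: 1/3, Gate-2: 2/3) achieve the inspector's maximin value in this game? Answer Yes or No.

Against Route-1 this mix gives (1/3)·(-5) + (2/3)·3 = 1/3.
Against Route-2 this mix gives (1/3)·3 + (2/3)·(-5) = -7/3.
The smuggler will play Route-2, holding the inspector to -7/3. Shifting weight toward the row that does better against Route-2 would raise this floor (the equalizing mix achieves -1 against both Route-2 and Route-1), so the proposed strategy is not optimal.

No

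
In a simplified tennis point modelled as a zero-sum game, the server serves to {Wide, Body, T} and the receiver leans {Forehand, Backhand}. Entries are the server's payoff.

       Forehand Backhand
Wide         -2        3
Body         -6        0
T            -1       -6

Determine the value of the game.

Row minima: Wide → -2, Body → -6, T → -6; maximin = -2.
Column maxima: Forehand → -1, Backhand → 3; minimax = -1.
-2 ≠ -1, so there is no saddle point; optimal play is mixed.
Body is strictly dominated by Wide, so the server never plays it.
On the remaining 2×2 (Wide, T vs Forehand, Backhand):
Let the server play Wide with probability p. Expected payoff against Forehand: (-2)p + (-1)(1−p) = −p − 1; against Backhand: 3p + (-6)(1−p) = 9p − 6.
Setting these equal: −p − 1 = 9p − 6 ⇒ −10p = -5 ⇒ p = 1/2, and the value is (-1)·(1/2) − 1 = -3/2.
For the receiver: with q = P(Forehand), equating Wide's and T's payoffs gives −5q + 3 = 5q − 6 ⇒ q = 9/10.

-3/2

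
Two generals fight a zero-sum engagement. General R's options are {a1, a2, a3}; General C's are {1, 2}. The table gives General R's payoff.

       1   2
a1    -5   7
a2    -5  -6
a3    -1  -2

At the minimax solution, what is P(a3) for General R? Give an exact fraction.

12/13

Row minima: a1 → -5, a2 → -6, a3 → -2; maximin = -2.
Column maxima: 1 → -1, 2 → 7; minimax = -1.
-2 ≠ -1, so there is no saddle point; optimal play is mixed.
a2 is strictly dominated by a3, so General R never plays it.
On the remaining 2×2 (a1, a3 vs 1, 2):
Let General R play a1 with probability p. Expected payoff against 1: (-5)p + (-1)(1−p) = −4p − 1; against 2: 7p + (-2)(1−p) = 9p − 2.
Setting these equal: −4p − 1 = 9p − 2 ⇒ −13p = -1 ⇒ p = 1/13, and the value is (-4)·(1/13) − 1 = -17/13.
For General C: with q = P(1), equating a1's and a3's payoffs gives −12q + 7 = q − 2 ⇒ q = 9/13.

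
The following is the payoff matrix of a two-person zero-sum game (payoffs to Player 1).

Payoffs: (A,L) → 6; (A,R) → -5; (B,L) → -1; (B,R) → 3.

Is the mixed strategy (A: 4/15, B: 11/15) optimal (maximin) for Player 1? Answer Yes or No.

Yes

Against L this mix gives (4/15)·6 + (11/15)·(-1) = 13/15.
Against R this mix gives (4/15)·(-5) + (11/15)·3 = 13/15.
All of Player 2's active replies (L, R) yield 13/15, and no column does worse for Player 1. The mix makes Player 2 indifferent and guarantees 13/15, so it is optimal.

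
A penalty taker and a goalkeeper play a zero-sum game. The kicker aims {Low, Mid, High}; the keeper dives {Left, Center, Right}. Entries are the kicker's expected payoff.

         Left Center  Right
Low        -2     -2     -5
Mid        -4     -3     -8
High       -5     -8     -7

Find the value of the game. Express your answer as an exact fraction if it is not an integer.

Row minima: Low → -5, Mid → -8, High → -8; maximin = -5.
Column maxima: Left → -2, Center → -2, Right → -5; minimax = -5.
Since maximin = minimax = -5, there is a saddle point and the value is -5.

-5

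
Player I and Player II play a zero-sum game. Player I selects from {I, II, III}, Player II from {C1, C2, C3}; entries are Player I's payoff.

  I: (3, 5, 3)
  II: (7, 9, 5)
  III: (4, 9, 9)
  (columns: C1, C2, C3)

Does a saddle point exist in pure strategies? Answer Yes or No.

Row minima: I → 3, II → 5, III → 4; maximin = 5.
Column maxima: C1 → 7, C2 → 9, C3 → 9; minimax = 7.
5 ≠ 7, so no pure-strategy equilibrium exists.

No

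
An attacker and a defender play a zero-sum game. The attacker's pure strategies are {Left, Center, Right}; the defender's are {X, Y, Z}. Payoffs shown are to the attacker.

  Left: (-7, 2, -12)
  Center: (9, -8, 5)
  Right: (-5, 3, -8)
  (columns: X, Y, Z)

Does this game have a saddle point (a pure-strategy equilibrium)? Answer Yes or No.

Row minima: Left → -12, Center → -8, Right → -8; maximin = -8.
Column maxima: X → 9, Y → 3, Z → 5; minimax = 3.
-8 ≠ 3, so no pure-strategy equilibrium exists.

No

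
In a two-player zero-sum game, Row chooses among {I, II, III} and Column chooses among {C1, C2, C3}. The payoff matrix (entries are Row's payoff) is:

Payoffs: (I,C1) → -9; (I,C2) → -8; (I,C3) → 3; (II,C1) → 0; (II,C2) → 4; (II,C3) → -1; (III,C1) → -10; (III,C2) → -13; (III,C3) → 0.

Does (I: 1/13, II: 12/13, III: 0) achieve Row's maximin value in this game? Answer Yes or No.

Yes

Against C1 this mix gives (1/13)·(-9) + (12/13)·0 = -9/13.
Against C2 this mix gives (1/13)·(-8) + (12/13)·4 = 40/13.
Against C3 this mix gives (1/13)·3 + (12/13)·(-1) = -9/13.
All of Column's active replies (C1, C3) yield -9/13, and no column does worse for Row. The mix makes Column indifferent and guarantees -9/13, so it is optimal.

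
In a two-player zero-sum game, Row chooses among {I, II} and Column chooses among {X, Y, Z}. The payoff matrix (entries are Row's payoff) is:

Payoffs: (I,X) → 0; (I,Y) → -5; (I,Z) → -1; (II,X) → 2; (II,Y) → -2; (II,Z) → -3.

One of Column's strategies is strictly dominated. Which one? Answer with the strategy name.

X

Y holds Row's payoff strictly below X in every row: -5 < 0, -2 < 2.
So X is strictly dominated for Column.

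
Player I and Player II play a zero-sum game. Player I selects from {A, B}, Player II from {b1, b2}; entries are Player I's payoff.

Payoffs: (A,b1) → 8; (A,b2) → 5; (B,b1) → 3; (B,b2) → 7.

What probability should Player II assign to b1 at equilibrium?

2/7

Row minima: A → 5, B → 3; maximin = 5.
Column maxima: b1 → 8, b2 → 7; minimax = 7.
5 ≠ 7, so there is no saddle point; optimal play is mixed.
Let Player I play A with probability p. Expected payoff against b1: 8p + 3(1−p) = 5p + 3; against b2: 5p + 7(1−p) = −2p + 7.
Setting these equal: 5p + 3 = −2p + 7 ⇒ 7p = 4 ⇒ p = 4/7, and the value is (5)·(4/7) + 3 = 41/7.
For Player II: with q = P(b1), equating A's and B's payoffs gives 3q + 5 = −4q + 7 ⇒ q = 2/7.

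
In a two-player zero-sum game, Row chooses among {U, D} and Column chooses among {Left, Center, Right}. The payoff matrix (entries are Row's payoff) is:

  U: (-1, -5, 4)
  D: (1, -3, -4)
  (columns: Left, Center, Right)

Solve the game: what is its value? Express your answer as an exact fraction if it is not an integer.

-16/5

Row minima: U → -5, D → -4; maximin = -4.
Column maxima: Left → 1, Center → -3, Right → 4; minimax = -3.
-4 ≠ -3, so there is no saddle point; optimal play is mixed.
Left is strictly dominated by Center (it gives Row strictly more in every row), so Column never plays it.
On the remaining 2×2 (U, D vs Center, Right):
Let Row play U with probability p. Expected payoff against Center: (-5)p + (-3)(1−p) = −2p − 3; against Right: 4p + (-4)(1−p) = 8p − 4.
Setting these equal: −2p − 3 = 8p − 4 ⇒ −10p = -1 ⇒ p = 1/10, and the value is (-2)·(1/10) − 3 = -16/5.
For Column: with q = P(Center), equating U's and D's payoffs gives −9q + 4 = q − 4 ⇒ q = 4/5.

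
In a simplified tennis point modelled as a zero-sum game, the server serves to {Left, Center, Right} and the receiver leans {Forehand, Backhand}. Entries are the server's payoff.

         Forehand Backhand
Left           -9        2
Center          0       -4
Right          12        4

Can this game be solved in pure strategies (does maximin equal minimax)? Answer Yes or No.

Yes

Row minima: Left → -9, Center → -4, Right → 4; maximin = 4.
Column maxima: Forehand → 12, Backhand → 4; minimax = 4.
maximin = minimax = 4, so a saddle point exists.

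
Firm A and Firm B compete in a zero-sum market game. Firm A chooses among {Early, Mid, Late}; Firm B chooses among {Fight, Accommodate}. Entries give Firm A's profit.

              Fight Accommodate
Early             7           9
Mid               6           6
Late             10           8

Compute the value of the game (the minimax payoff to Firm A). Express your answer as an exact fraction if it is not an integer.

Row minima: Early → 7, Mid → 6, Late → 8; maximin = 8.
Column maxima: Fight → 10, Accommodate → 9; minimax = 9.
8 ≠ 9, so there is no saddle point; optimal play is mixed.
Mid is strictly dominated by Early, so Firm A never plays it.
On the remaining 2×2 (Early, Late vs Fight, Accommodate):
Let Firm A play Early with probability p. Expected payoff against Fight: 7p + 10(1−p) = −3p + 10; against Accommodate: 9p + 8(1−p) = p + 8.
Setting these equal: −3p + 10 = p + 8 ⇒ −4p = -2 ⇒ p = 1/2, and the value is (-3)·(1/2) + 10 = 17/2.
For Firm B: with q = P(Fight), equating Early's and Late's payoffs gives −2q + 9 = 2q + 8 ⇒ q = 1/4.

17/2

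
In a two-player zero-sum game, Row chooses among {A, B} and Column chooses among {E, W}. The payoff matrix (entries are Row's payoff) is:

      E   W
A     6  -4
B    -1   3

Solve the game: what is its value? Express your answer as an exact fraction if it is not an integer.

1

Row minima: A → -4, B → -1; maximin = -1.
Column maxima: E → 6, W → 3; minimax = 3.
-1 ≠ 3, so there is no saddle point; optimal play is mixed.
Let Row play A with probability p. Expected payoff against E: 6p + (-1)(1−p) = 7p − 1; against W: (-4)p + 3(1−p) = −7p + 3.
Setting these equal: 7p − 1 = −7p + 3 ⇒ 14p = 4 ⇒ p = 2/7, and the value is (7)·(2/7) − 1 = 1.
For Column: with q = P(E), equating A's and B's payoffs gives 10q − 4 = −4q + 3 ⇒ q = 1/2.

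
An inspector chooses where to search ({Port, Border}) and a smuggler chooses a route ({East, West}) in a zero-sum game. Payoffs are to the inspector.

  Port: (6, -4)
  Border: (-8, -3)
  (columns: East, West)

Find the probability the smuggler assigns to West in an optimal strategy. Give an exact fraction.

Row minima: Port → -4, Border → -8; maximin = -4.
Column maxima: East → 6, West → -3; minimax = -3.
-4 ≠ -3, so there is no saddle point; optimal play is mixed.
Let the inspector play Port with probability p. Expected payoff against East: 6p + (-8)(1−p) = 14p − 8; against West: (-4)p + (-3)(1−p) = −p − 3.
Setting these equal: 14p − 8 = −p − 3 ⇒ 15p = 5 ⇒ p = 1/3, and the value is (14)·(1/3) − 8 = -10/3.
For the smuggler: with q = P(East), equating Port's and Border's payoffs gives 10q − 4 = −5q − 3 ⇒ q = 1/15.

14/15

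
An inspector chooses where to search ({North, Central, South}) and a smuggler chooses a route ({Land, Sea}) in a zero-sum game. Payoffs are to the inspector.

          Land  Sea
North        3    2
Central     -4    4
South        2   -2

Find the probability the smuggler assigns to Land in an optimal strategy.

Row minima: North → 2, Central → -4, South → -2; maximin = 2.
Column maxima: Land → 3, Sea → 4; minimax = 3.
2 ≠ 3, so there is no saddle point; optimal play is mixed.
South is strictly dominated by North, so the inspector never plays it.
On the remaining 2×2 (North, Central vs Land, Sea):
Let the inspector play North with probability p. Expected payoff against Land: 3p + (-4)(1−p) = 7p − 4; against Sea: 2p + 4(1−p) = −2p + 4.
Setting these equal: 7p − 4 = −2p + 4 ⇒ 9p = 8 ⇒ p = 8/9, and the value is (7)·(8/9) − 4 = 20/9.
For the smuggler: with q = P(Land), equating North's and Central's payoffs gives q + 2 = −8q + 4 ⇒ q = 2/9.

2/9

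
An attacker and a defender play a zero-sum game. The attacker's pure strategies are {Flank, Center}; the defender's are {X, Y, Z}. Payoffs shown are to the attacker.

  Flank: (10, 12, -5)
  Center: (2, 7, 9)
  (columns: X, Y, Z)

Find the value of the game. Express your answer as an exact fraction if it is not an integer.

Row minima: Flank → -5, Center → 2; maximin = 2.
Column maxima: X → 10, Y → 12, Z → 9; minimax = 9.
2 ≠ 9, so there is no saddle point; optimal play is mixed.
Y is strictly dominated by X (it gives the attacker strictly more in every row), so the defender never plays it.
On the remaining 2×2 (Flank, Center vs X, Z):
Let the attacker play Flank with probability p. Expected payoff against X: 10p + 2(1−p) = 8p + 2; against Z: (-5)p + 9(1−p) = −14p + 9.
Setting these equal: 8p + 2 = −14p + 9 ⇒ 22p = 7 ⇒ p = 7/22, and the value is (8)·(7/22) + 2 = 50/11.
For the defender: with q = P(X), equating Flank's and Center's payoffs gives 15q − 5 = −7q + 9 ⇒ q = 7/11.

50/11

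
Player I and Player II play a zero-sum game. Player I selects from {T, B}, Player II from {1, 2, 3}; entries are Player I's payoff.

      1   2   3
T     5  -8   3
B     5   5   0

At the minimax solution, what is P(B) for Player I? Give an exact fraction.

Row minima: T → -8, B → 0; maximin = 0.
Column maxima: 1 → 5, 2 → 5, 3 → 3; minimax = 3.
0 ≠ 3, so there is no saddle point; optimal play is mixed.
1 is strictly dominated by 3 (it gives Player I strictly more in every row), so Player II never plays it.
On the remaining 2×2 (T, B vs 2, 3):
Let Player I play T with probability p. Expected payoff against 2: (-8)p + 5(1−p) = −13p + 5; against 3: 3p + 0(1−p) = 3p.
Setting these equal: −13p + 5 = 3p ⇒ −16p = -5 ⇒ p = 5/16, and the value is (-13)·(5/16) + 5 = 15/16.
For Player II: with q = P(2), equating T's and B's payoffs gives −11q + 3 = 5q ⇒ q = 3/16.

11/16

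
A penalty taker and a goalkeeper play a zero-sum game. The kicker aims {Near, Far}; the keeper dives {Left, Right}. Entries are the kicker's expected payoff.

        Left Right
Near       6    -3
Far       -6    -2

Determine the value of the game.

-30/13

Row minima: Near → -3, Far → -6; maximin = -3.
Column maxima: Left → 6, Right → -2; minimax = -2.
-3 ≠ -2, so there is no saddle point; optimal play is mixed.
Let the kicker play Near with probability p. Expected payoff against Left: 6p + (-6)(1−p) = 12p − 6; against Right: (-3)p + (-2)(1−p) = −p − 2.
Setting these equal: 12p − 6 = −p − 2 ⇒ 13p = 4 ⇒ p = 4/13, and the value is (12)·(4/13) − 6 = -30/13.
For the keeper: with q = P(Left), equating Near's and Far's payoffs gives 9q − 3 = −4q − 2 ⇒ q = 1/13.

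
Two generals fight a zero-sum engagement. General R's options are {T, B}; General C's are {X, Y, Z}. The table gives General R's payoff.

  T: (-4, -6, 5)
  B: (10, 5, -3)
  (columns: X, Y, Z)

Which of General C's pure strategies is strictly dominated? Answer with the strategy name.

X

Y holds General R's payoff strictly below X in every row: -6 < -4, 5 < 10.
So X is strictly dominated for General C.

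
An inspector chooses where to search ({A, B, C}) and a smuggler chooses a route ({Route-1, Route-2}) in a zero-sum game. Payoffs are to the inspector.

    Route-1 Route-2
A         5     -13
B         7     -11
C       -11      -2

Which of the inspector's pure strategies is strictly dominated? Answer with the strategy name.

B gives a strictly higher payoff than A against every column: 7 > 5, -11 > -13.
So A is strictly dominated and the inspector never plays it.

A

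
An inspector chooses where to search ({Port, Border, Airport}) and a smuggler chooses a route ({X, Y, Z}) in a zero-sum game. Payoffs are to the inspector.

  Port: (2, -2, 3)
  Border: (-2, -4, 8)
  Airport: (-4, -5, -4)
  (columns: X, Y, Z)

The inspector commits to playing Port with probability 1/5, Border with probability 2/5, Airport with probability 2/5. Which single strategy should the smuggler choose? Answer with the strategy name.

If the smuggler plays X, the inspector's expected payoff is (1/5)·2 + (2/5)·(-2) + (2/5)·(-4) = -2.
If the smuggler plays Y, the inspector's expected payoff is (1/5)·(-2) + (2/5)·(-4) + (2/5)·(-5) = -4.
If the smuggler plays Z, the inspector's expected payoff is (1/5)·3 + (2/5)·8 + (2/5)·(-4) = 11/5.
The smuggler minimizes the inspector's payoff; the smallest is -4, so the best response is Y.

Y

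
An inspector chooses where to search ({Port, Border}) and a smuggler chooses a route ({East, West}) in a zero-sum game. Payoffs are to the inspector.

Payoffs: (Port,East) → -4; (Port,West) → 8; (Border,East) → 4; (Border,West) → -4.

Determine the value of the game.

Row minima: Port → -4, Border → -4; maximin = -4.
Column maxima: East → 4, West → 8; minimax = 4.
-4 ≠ 4, so there is no saddle point; optimal play is mixed.
Let the inspector play Port with probability p. Expected payoff against East: (-4)p + 4(1−p) = −8p + 4; against West: 8p + (-4)(1−p) = 12p − 4.
Setting these equal: −8p + 4 = 12p − 4 ⇒ −20p = -8 ⇒ p = 2/5, and the value is (-8)·(2/5) + 4 = 4/5.
For the smuggler: with q = P(East), equating Port's and Border's payoffs gives −12q + 8 = 8q − 4 ⇒ q = 3/5.

4/5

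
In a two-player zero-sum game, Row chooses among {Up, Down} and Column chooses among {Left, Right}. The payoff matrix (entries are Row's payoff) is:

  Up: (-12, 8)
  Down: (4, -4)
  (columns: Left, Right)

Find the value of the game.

Row minima: Up → -12, Down → -4; maximin = -4.
Column maxima: Left → 4, Right → 8; minimax = 4.
-4 ≠ 4, so there is no saddle point; optimal play is mixed.
Let Row play Up with probability p. Expected payoff against Left: (-12)p + 4(1−p) = −16p + 4; against Right: 8p + (-4)(1−p) = 12p − 4.
Setting these equal: −16p + 4 = 12p − 4 ⇒ −28p = -8 ⇒ p = 2/7, and the value is (-16)·(2/7) + 4 = -4/7.
For Column: with q = P(Left), equating Up's and Down's payoffs gives −20q + 8 = 8q − 4 ⇒ q = 3/7.

-4/7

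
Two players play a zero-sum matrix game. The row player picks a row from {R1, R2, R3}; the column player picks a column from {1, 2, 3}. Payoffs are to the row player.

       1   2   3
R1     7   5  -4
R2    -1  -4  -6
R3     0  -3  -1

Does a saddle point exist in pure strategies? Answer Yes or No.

No

Row minima: R1 → -4, R2 → -6, R3 → -3; maximin = -3.
Column maxima: 1 → 7, 2 → 5, 3 → -1; minimax = -1.
-3 ≠ -1, so no pure-strategy equilibrium exists.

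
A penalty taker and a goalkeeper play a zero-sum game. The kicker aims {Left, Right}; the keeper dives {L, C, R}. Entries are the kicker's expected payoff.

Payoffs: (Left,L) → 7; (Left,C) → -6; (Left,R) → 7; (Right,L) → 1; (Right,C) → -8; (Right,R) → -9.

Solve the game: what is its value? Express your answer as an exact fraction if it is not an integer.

-6

Row minima: Left → -6, Right → -9; maximin = -6.
Column maxima: L → 7, C → -6, R → 7; minimax = -6.
Since maximin = minimax = -6, there is a saddle point and the value is -6.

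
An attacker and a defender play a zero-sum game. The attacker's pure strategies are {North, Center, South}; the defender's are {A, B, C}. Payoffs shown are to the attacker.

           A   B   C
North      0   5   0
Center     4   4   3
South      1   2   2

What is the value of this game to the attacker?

3

Row minima: North → 0, Center → 3, South → 1; maximin = 3.
Column maxima: A → 4, B → 5, C → 3; minimax = 3.
Since maximin = minimax = 3, there is a saddle point and the value is 3.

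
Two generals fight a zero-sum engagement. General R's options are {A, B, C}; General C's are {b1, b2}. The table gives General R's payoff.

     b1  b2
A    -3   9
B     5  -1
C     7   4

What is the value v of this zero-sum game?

5

Row minima: A → -3, B → -1, C → 4; maximin = 4.
Column maxima: b1 → 7, b2 → 9; minimax = 7.
4 ≠ 7, so there is no saddle point; optimal play is mixed.
B is strictly dominated by C, so General R never plays it.
On the remaining 2×2 (A, C vs b1, b2):
Let General R play A with probability p. Expected payoff against b1: (-3)p + 7(1−p) = −10p + 7; against b2: 9p + 4(1−p) = 5p + 4.
Setting these equal: −10p + 7 = 5p + 4 ⇒ −15p = -3 ⇒ p = 1/5, and the value is (-10)·(1/5) + 7 = 5.
For General C: with q = P(b1), equating A's and C's payoffs gives −12q + 9 = 3q + 4 ⇒ q = 1/3.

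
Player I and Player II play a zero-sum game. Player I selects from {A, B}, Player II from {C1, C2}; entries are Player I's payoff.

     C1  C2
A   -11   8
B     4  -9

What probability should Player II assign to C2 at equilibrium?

15/32

Row minima: A → -11, B → -9; maximin = -9.
Column maxima: C1 → 4, C2 → 8; minimax = 4.
-9 ≠ 4, so there is no saddle point; optimal play is mixed.
Let Player I play A with probability p. Expected payoff against C1: (-11)p + 4(1−p) = −15p + 4; against C2: 8p + (-9)(1−p) = 17p − 9.
Setting these equal: −15p + 4 = 17p − 9 ⇒ −32p = -13 ⇒ p = 13/32, and the value is (-15)·(13/32) + 4 = -67/32.
For Player II: with q = P(C1), equating A's and B's payoffs gives −19q + 8 = 13q − 9 ⇒ q = 17/32.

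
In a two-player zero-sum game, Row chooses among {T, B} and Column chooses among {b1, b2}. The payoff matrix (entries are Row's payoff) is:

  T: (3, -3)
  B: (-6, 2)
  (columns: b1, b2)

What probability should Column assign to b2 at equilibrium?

Row minima: T → -3, B → -6; maximin = -3.
Column maxima: b1 → 3, b2 → 2; minimax = 2.
-3 ≠ 2, so there is no saddle point; optimal play is mixed.
Let Row play T with probability p. Expected payoff against b1: 3p + (-6)(1−p) = 9p − 6; against b2: (-3)p + 2(1−p) = −5p + 2.
Setting these equal: 9p − 6 = −5p + 2 ⇒ 14p = 8 ⇒ p = 4/7, and the value is (9)·(4/7) − 6 = -6/7.
For Column: with q = P(b1), equating T's and B's payoffs gives 6q − 3 = −8q + 2 ⇒ q = 5/14.

9/14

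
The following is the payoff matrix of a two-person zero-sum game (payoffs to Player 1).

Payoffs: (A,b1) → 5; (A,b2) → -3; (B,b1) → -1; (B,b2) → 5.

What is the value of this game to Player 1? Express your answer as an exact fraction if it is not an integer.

11/7

Row minima: A → -3, B → -1; maximin = -1.
Column maxima: b1 → 5, b2 → 5; minimax = 5.
-1 ≠ 5, so there is no saddle point; optimal play is mixed.
Let Player 1 play A with probability p. Expected payoff against b1: 5p + (-1)(1−p) = 6p − 1; against b2: (-3)p + 5(1−p) = −8p + 5.
Setting these equal: 6p − 1 = −8p + 5 ⇒ 14p = 6 ⇒ p = 3/7, and the value is (6)·(3/7) − 1 = 11/7.
For Player 2: with q = P(b1), equating A's and B's payoffs gives 8q − 3 = −6q + 5 ⇒ q = 4/7.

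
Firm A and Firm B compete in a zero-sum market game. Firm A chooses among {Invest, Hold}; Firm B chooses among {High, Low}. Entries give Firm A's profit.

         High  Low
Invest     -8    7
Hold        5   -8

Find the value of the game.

Row minima: Invest → -8, Hold → -8; maximin = -8.
Column maxima: High → 5, Low → 7; minimax = 5.
-8 ≠ 5, so there is no saddle point; optimal play is mixed.
Let Firm A play Invest with probability p. Expected payoff against High: (-8)p + 5(1−p) = −13p + 5; against Low: 7p + (-8)(1−p) = 15p − 8.
Setting these equal: −13p + 5 = 15p − 8 ⇒ −28p = -13 ⇒ p = 13/28, and the value is (-13)·(13/28) + 5 = -29/28.
For Firm B: with q = P(High), equating Invest's and Hold's payoffs gives −15q + 7 = 13q − 8 ⇒ q = 15/28.

-29/28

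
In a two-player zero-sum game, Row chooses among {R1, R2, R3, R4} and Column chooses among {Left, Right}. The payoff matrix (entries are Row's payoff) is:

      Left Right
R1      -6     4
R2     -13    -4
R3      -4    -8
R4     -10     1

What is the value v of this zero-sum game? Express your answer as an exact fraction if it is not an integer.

Row minima: R1 → -6, R2 → -13, R3 → -8, R4 → -10; maximin = -6.
Column maxima: Left → -4, Right → 4; minimax = -4.
-6 ≠ -4, so there is no saddle point; optimal play is mixed.
R2 is strictly dominated by R1, so Row never plays it.
R4 is strictly dominated by R1, so Row never plays it.
On the remaining 2×2 (R1, R3 vs Left, Right):
Let Row play R1 with probability p. Expected payoff against Left: (-6)p + (-4)(1−p) = −2p − 4; against Right: 4p + (-8)(1−p) = 12p − 8.
Setting these equal: −2p − 4 = 12p − 8 ⇒ −14p = -4 ⇒ p = 2/7, and the value is (-2)·(2/7) − 4 = -32/7.
For Column: with q = P(Left), equating R1's and R3's payoffs gives −10q + 4 = 4q − 8 ⇒ q = 6/7.

-32/7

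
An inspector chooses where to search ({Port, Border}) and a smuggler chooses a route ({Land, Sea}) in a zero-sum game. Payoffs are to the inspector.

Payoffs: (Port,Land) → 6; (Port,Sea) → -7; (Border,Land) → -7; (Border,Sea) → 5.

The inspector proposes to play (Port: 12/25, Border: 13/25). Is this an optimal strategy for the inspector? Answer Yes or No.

Yes

Against Land this mix gives (12/25)·6 + (13/25)·(-7) = -19/25.
Against Sea this mix gives (12/25)·(-7) + (13/25)·5 = -19/25.
All of the smuggler's active replies (Land, Sea) yield -19/25, and no column does worse for the inspector. The mix makes the smuggler indifferent and guarantees -19/25, so it is optimal.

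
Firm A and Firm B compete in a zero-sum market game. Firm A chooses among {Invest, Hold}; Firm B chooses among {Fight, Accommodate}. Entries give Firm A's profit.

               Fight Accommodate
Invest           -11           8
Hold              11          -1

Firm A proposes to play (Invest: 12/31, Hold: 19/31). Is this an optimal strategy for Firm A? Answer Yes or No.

Yes

Against Fight this mix gives (12/31)·(-11) + (19/31)·11 = 77/31.
Against Accommodate this mix gives (12/31)·8 + (19/31)·(-1) = 77/31.
All of Firm B's active replies (Fight, Accommodate) yield 77/31, and no column does worse for Firm A. The mix makes Firm B indifferent and guarantees 77/31, so it is optimal.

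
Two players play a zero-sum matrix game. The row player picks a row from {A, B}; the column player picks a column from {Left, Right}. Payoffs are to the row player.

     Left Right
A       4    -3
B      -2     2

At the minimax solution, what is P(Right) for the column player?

6/11

Row minima: A → -3, B → -2; maximin = -2.
Column maxima: Left → 4, Right → 2; minimax = 2.
-2 ≠ 2, so there is no saddle point; optimal play is mixed.
Let the row player play A with probability p. Expected payoff against Left: 4p + (-2)(1−p) = 6p − 2; against Right: (-3)p + 2(1−p) = −5p + 2.
Setting these equal: 6p − 2 = −5p + 2 ⇒ 11p = 4 ⇒ p = 4/11, and the value is (6)·(4/11) − 2 = 2/11.
For the column player: with q = P(Left), equating A's and B's payoffs gives 7q − 3 = −4q + 2 ⇒ q = 5/11.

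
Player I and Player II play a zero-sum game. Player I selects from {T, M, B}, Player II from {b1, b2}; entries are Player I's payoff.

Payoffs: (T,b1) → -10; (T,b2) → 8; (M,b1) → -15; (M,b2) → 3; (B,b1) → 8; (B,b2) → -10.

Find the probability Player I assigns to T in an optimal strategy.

Row minima: T → -10, M → -15, B → -10; maximin = -10.
Column maxima: b1 → 8, b2 → 8; minimax = 8.
-10 ≠ 8, so there is no saddle point; optimal play is mixed.
M is strictly dominated by T, so Player I never plays it.
On the remaining 2×2 (T, B vs b1, b2):
Let Player I play T with probability p. Expected payoff against b1: (-10)p + 8(1−p) = −18p + 8; against b2: 8p + (-10)(1−p) = 18p − 10.
Setting these equal: −18p + 8 = 18p − 10 ⇒ −36p = -18 ⇒ p = 1/2, and the value is (-18)·(1/2) + 8 = -1.
For Player II: with q = P(b1), equating T's and B's payoffs gives −18q + 8 = 18q − 10 ⇒ q = 1/2.

1/2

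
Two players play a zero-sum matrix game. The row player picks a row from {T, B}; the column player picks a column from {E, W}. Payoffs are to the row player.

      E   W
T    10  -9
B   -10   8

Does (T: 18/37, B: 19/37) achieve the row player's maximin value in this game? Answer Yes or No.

Yes

Against E this mix gives (18/37)·10 + (19/37)·(-10) = -10/37.
Against W this mix gives (18/37)·(-9) + (19/37)·8 = -10/37.
All of the column player's active replies (E, W) yield -10/37, and no column does worse for the row player. The mix makes the column player indifferent and guarantees -10/37, so it is optimal.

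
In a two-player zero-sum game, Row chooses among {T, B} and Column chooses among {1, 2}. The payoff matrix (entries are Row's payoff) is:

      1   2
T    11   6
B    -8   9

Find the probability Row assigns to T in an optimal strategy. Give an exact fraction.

Row minima: T → 6, B → -8; maximin = 6.
Column maxima: 1 → 11, 2 → 9; minimax = 9.
6 ≠ 9, so there is no saddle point; optimal play is mixed.
Let Row play T with probability p. Expected payoff against 1: 11p + (-8)(1−p) = 19p − 8; against 2: 6p + 9(1−p) = −3p + 9.
Setting these equal: 19p − 8 = −3p + 9 ⇒ 22p = 17 ⇒ p = 17/22, and the value is (19)·(17/22) − 8 = 147/22.
For Column: with q = P(1), equating T's and B's payoffs gives 5q + 6 = −17q + 9 ⇒ q = 3/22.

17/22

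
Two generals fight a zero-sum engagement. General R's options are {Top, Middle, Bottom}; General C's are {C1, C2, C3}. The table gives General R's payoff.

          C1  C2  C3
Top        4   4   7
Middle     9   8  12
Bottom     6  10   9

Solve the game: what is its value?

42/5

Row minima: Top → 4, Middle → 8, Bottom → 6; maximin = 8.
Column maxima: C1 → 9, C2 → 10, C3 → 12; minimax = 9.
8 ≠ 9, so there is no saddle point; optimal play is mixed.
Top is strictly dominated by Middle, so General R never plays it.
C3 is strictly dominated by C1 (it gives General R strictly more in every row), so General C never plays it.
On the remaining 2×2 (Middle, Bottom vs C1, C2):
Let General R play Middle with probability p. Expected payoff against C1: 9p + 6(1−p) = 3p + 6; against C2: 8p + 10(1−p) = −2p + 10.
Setting these equal: 3p + 6 = −2p + 10 ⇒ 5p = 4 ⇒ p = 4/5, and the value is (3)·(4/5) + 6 = 42/5.
For General C: with q = P(C1), equating Middle's and Bottom's payoffs gives q + 8 = −4q + 10 ⇒ q = 2/5.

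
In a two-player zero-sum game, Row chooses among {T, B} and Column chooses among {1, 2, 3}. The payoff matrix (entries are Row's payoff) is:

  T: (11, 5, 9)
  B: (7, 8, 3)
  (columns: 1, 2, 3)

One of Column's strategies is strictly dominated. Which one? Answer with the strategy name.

1

3 holds Row's payoff strictly below 1 in every row: 9 < 11, 3 < 7.
So 1 is strictly dominated for Column.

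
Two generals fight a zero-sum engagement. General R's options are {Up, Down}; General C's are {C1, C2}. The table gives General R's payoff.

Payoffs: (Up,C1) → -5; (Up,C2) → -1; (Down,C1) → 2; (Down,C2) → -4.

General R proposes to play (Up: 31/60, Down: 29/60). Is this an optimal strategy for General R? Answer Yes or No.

No

Against C1 this mix gives (31/60)·(-5) + (29/60)·2 = -97/60.
Against C2 this mix gives (31/60)·(-1) + (29/60)·(-4) = -49/20.
General C will play C2, holding General R to -49/20. Shifting weight toward the row that does better against C2 would raise this floor (the equalizing mix achieves -11/5 against both C2 and C1), so the proposed strategy is not optimal.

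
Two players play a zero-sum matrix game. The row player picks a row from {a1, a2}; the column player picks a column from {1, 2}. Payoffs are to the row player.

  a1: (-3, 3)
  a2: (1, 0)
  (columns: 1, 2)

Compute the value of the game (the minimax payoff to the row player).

Row minima: a1 → -3, a2 → 0; maximin = 0.
Column maxima: 1 → 1, 2 → 3; minimax = 1.
0 ≠ 1, so there is no saddle point; optimal play is mixed.
Let the row player play a1 with probability p. Expected payoff against 1: (-3)p + 1(1−p) = −4p + 1; against 2: 3p + 0(1−p) = 3p.
Setting these equal: −4p + 1 = 3p ⇒ −7p = -1 ⇒ p = 1/7, and the value is (-4)·(1/7) + 1 = 3/7.
For the column player: with q = P(1), equating a1's and a2's payoffs gives −6q + 3 = q ⇒ q = 3/7.

3/7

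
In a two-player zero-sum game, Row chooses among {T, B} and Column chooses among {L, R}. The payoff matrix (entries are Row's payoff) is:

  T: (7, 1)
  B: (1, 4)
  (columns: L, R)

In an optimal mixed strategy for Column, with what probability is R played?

2/3

Row minima: T → 1, B → 1; maximin = 1.
Column maxima: L → 7, R → 4; minimax = 4.
1 ≠ 4, so there is no saddle point; optimal play is mixed.
Let Row play T with probability p. Expected payoff against L: 7p + 1(1−p) = 6p + 1; against R: 1p + 4(1−p) = −3p + 4.
Setting these equal: 6p + 1 = −3p + 4 ⇒ 9p = 3 ⇒ p = 1/3, and the value is (6)·(1/3) + 1 = 3.
For Column: with q = P(L), equating T's and B's payoffs gives 6q + 1 = −3q + 4 ⇒ q = 1/3.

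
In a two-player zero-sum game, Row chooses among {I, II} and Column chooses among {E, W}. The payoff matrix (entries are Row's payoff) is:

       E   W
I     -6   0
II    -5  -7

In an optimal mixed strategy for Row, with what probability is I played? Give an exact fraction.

Row minima: I → -6, II → -7; maximin = -6.
Column maxima: E → -5, W → 0; minimax = -5.
-6 ≠ -5, so there is no saddle point; optimal play is mixed.
Let Row play I with probability p. Expected payoff against E: (-6)p + (-5)(1−p) = −p − 5; against W: 0p + (-7)(1−p) = 7p − 7.
Setting these equal: −p − 5 = 7p − 7 ⇒ −8p = -2 ⇒ p = 1/4, and the value is (-1)·(1/4) − 5 = -21/4.
For Column: with q = P(E), equating I's and II's payoffs gives −6q = 2q − 7 ⇒ q = 7/8.

1/4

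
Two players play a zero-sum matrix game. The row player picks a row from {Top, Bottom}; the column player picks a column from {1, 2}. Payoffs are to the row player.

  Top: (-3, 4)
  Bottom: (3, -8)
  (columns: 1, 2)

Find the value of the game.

-2/3

Row minima: Top → -3, Bottom → -8; maximin = -3.
Column maxima: 1 → 3, 2 → 4; minimax = 3.
-3 ≠ 3, so there is no saddle point; optimal play is mixed.
Let the row player play Top with probability p. Expected payoff against 1: (-3)p + 3(1−p) = −6p + 3; against 2: 4p + (-8)(1−p) = 12p − 8.
Setting these equal: −6p + 3 = 12p − 8 ⇒ −18p = -11 ⇒ p = 11/18, and the value is (-6)·(11/18) + 3 = -2/3.
For the column player: with q = P(1), equating Top's and Bottom's payoffs gives −7q + 4 = 11q − 8 ⇒ q = 2/3.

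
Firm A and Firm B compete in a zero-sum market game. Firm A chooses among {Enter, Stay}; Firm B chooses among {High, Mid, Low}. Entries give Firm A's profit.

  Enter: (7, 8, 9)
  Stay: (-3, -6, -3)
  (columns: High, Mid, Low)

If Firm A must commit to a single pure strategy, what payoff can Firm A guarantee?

7

Row minima: Enter → 7, Stay → -6.
The best of these is 7.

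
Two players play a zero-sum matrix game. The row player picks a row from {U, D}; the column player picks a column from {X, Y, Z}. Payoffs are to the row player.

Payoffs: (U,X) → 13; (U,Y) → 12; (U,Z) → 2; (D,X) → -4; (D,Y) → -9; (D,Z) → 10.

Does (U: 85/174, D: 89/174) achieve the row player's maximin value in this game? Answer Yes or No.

No

Against X this mix gives (85/174)·13 + (89/174)·(-4) = 749/174.
Against Y this mix gives (85/174)·12 + (89/174)·(-9) = 73/58.
Against Z this mix gives (85/174)·2 + (89/174)·10 = 530/87.
The column player will play Y, holding the row player to 73/58. Shifting weight toward the row that does better against Y would raise this floor (the equalizing mix achieves 138/29 against both Y and Z), so the proposed strategy is not optimal.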